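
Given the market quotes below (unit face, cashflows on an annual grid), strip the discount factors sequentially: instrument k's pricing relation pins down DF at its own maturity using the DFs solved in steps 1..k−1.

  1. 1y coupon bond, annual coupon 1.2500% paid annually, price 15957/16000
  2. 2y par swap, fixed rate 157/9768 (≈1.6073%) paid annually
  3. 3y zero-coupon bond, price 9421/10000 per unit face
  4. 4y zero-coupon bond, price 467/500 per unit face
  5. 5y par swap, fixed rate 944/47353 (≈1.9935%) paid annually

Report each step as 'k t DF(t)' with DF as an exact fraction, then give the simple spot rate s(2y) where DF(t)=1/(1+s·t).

step 1 [1y] bond c/1=1/80: DF=(15957/16000 − 1/80·(0))/(1+1/80) = 197/200 ≈ 0.985000
step 2 [2y] swap r/1=157/9768: DF=(1 − 157/9768·(0.985000))/(1+157/9768) = 4843/5000 ≈ 0.968600
step 3 [3y] zero: DF = P = 9421/10000 ≈ 0.942100
step 4 [4y] zero: DF = P = 467/500 ≈ 0.934000
step 5 [5y] swap r/1=944/47353: DF=(1 − 944/47353·(0.985000+0.968600+0.942100+0.934000))/(1+944/47353) = 566/625 ≈ 0.905600

1 1 197/200
2 2 4843/5000
3 3 9421/10000
4 4 467/500
5 5 566/625
s(2y) = (1/(4843/5000) − 1)/(2) = 157/9686 ≈ 1.6209%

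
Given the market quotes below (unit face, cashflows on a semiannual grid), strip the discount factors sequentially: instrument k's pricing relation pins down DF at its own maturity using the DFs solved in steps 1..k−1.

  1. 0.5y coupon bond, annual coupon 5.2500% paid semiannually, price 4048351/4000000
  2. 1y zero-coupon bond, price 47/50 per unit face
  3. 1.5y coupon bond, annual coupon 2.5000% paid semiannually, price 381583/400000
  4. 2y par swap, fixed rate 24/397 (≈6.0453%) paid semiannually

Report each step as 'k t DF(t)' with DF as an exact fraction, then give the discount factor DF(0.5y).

1 1/2 4931/5000
2 1 47/50
3 3/2 574/625
4 2 1109/1250
DF(0.5y) = 4931/5000 ≈ 0.986200

step 1 [0.5y] bond c/2=21/800: DF=(4048351/4000000 − 21/800·(0))/(1+21/800) = 4931/5000 ≈ 0.986200
step 2 [1y] zero: DF = P = 47/50 ≈ 0.940000
step 3 [1.5y] bond c/2=1/80: DF=(381583/400000 − 1/80·(0.986200+0.940000))/(1+1/80) = 574/625 ≈ 0.918400
step 4 [2y] swap r/2=12/397: DF=(1 − 12/397·(0.986200+0.940000+0.918400))/(1+12/397) = 1109/1250 ≈ 0.887200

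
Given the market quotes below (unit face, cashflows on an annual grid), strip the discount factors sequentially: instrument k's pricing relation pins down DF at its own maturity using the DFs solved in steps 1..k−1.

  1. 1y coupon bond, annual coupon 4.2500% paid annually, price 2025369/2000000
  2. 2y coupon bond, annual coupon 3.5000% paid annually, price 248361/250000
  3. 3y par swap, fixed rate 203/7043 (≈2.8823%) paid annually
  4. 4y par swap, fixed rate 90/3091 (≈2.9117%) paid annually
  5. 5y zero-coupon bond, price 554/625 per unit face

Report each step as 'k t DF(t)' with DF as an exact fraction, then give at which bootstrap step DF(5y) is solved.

step 1 [1y] bond c/1=17/400: DF=(2025369/2000000 − 17/400·(0))/(1+17/400) = 4857/5000 ≈ 0.971400
step 2 [2y] bond c/1=7/200: DF=(248361/250000 − 7/200·(0.971400))/(1+7/200) = 927/1000 ≈ 0.927000
step 3 [3y] swap r/1=203/7043: DF=(1 − 203/7043·(0.971400+0.927000))/(1+203/7043) = 2297/2500 ≈ 0.918800
step 4 [4y] swap r/1=90/3091: DF=(1 − 90/3091·(0.971400+0.927000+0.918800))/(1+90/3091) = 223/250 ≈ 0.892000
step 5 [5y] zero: DF = P = 554/625 ≈ 0.886400

1 1 4857/5000
2 2 927/1000
3 3 2297/2500
4 4 223/250
5 5 554/625
DF(5y) is solved at step 5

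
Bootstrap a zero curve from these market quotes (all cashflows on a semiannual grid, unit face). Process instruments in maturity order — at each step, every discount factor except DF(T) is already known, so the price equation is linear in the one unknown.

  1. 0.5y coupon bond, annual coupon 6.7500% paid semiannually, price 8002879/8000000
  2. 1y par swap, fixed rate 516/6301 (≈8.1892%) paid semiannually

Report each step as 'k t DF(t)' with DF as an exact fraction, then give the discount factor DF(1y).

1 1/2 9677/10000
2 1 4613/5000
DF(1y) = 4613/5000 ≈ 0.922600

step 1 [0.5y] bond c/2=27/800: DF=(8002879/8000000 − 27/800·(0))/(1+27/800) = 9677/10000 ≈ 0.967700
step 2 [1y] swap r/2=258/6301: DF=(1 − 258/6301·(0.967700))/(1+258/6301) = 4613/5000 ≈ 0.922600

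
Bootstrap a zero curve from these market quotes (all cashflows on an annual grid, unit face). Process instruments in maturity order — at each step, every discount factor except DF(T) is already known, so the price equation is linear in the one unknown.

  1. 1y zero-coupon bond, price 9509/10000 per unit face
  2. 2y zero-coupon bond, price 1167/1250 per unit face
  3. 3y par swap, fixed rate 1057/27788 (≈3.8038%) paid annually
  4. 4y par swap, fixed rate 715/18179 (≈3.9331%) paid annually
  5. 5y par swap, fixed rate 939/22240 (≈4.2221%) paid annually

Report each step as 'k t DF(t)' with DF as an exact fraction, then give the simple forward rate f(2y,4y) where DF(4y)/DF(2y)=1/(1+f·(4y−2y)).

step 1 [1y] zero: DF = P = 9509/10000 ≈ 0.950900
step 2 [2y] zero: DF = P = 1167/1250 ≈ 0.933600
step 3 [3y] swap r/1=1057/27788: DF=(1 − 1057/27788·(0.950900+0.933600))/(1+1057/27788) = 8943/10000 ≈ 0.894300
step 4 [4y] swap r/1=715/18179: DF=(1 − 715/18179·(0.950900+0.933600+0.894300))/(1+715/18179) = 857/1000 ≈ 0.857000
step 5 [5y] swap r/1=939/22240: DF=(1 − 939/22240·(0.950900+0.933600+0.894300+0.857000))/(1+939/22240) = 4061/5000 ≈ 0.812200

1 1 9509/10000
2 2 1167/1250
3 3 8943/10000
4 4 857/1000
5 5 4061/5000
f(2y,4y) = ((1167/1250)/(857/1000) − 1)/(2) = 383/8570 ≈ 4.4691%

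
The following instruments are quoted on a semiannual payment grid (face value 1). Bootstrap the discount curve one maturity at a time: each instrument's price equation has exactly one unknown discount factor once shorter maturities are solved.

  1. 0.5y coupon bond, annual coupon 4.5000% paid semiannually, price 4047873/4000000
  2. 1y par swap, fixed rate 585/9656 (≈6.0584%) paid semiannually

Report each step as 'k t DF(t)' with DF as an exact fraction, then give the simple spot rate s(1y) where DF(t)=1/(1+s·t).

step 1 [0.5y] bond c/2=9/400: DF=(4047873/4000000 − 9/400·(0))/(1+9/400) = 9897/10000 ≈ 0.989700
step 2 [1y] swap r/2=585/19312: DF=(1 − 585/19312·(0.989700))/(1+585/19312) = 1883/2000 ≈ 0.941500

1 1/2 9897/10000
2 1 1883/2000
s(1y) = (1/(1883/2000) − 1)/(1) = 117/1883 ≈ 6.2135%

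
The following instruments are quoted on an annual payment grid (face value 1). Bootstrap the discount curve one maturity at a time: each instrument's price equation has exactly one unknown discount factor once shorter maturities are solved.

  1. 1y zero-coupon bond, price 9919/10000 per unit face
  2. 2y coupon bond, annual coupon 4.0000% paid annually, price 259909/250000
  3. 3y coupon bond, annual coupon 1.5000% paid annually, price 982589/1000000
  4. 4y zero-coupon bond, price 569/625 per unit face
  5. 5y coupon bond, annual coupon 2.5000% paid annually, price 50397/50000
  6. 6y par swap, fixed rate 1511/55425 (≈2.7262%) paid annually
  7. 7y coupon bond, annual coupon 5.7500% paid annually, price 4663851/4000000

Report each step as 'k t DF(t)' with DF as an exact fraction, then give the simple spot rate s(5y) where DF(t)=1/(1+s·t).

1 1 9919/10000
2 2 1923/2000
3 3 587/625
4 4 569/625
5 5 4453/5000
6 6 8489/10000
7 7 2003/2500
s(5y) = (1/(4453/5000) − 1)/(5) = 547/22265 ≈ 2.4568%

step 1 [1y] zero: DF = P = 9919/10000 ≈ 0.991900
step 2 [2y] bond c/1=1/25: DF=(259909/250000 − 1/25·(0.991900))/(1+1/25) = 1923/2000 ≈ 0.961500
step 3 [3y] bond c/1=3/200: DF=(982589/1000000 − 3/200·(0.991900+0.961500))/(1+3/200) = 587/625 ≈ 0.939200
step 4 [4y] zero: DF = P = 569/625 ≈ 0.910400
step 5 [5y] bond c/1=1/40: DF=(50397/50000 − 1/40·(0.991900+0.961500+0.939200+0.910400))/(1+1/40) = 4453/5000 ≈ 0.890600
step 6 [6y] swap r/1=1511/55425: DF=(1 − 1511/55425·(0.991900+0.961500+0.939200+0.910400+0.890600))/(1+1511/55425) = 8489/10000 ≈ 0.848900
step 7 [7y] bond c/1=23/400: DF=(4663851/4000000 − 23/400·(0.991900+0.961500+0.939200+0.910400+0.890600+0.848900))/(1+23/400) = 2003/2500 ≈ 0.801200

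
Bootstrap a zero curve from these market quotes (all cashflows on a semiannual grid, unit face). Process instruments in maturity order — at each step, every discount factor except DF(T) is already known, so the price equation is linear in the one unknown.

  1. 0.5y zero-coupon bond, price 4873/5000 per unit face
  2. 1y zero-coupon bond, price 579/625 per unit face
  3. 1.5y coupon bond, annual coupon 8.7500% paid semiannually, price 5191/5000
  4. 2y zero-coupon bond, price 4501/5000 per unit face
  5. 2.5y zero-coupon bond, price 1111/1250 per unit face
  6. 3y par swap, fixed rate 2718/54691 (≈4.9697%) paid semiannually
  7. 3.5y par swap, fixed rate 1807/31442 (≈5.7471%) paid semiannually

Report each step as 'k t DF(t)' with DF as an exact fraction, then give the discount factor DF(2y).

1 1/2 4873/5000
2 1 579/625
3 3/2 183/200
4 2 4501/5000
5 5/2 1111/1250
6 3 8641/10000
7 7/2 8193/10000
DF(2y) = 4501/5000 ≈ 0.900200

step 1 [0.5y] zero: DF = P = 4873/5000 ≈ 0.974600
step 2 [1y] zero: DF = P = 579/625 ≈ 0.926400
step 3 [1.5y] bond c/2=7/160: DF=(5191/5000 − 7/160·(0.974600+0.926400))/(1+7/160) = 183/200 ≈ 0.915000
step 4 [2y] zero: DF = P = 4501/5000 ≈ 0.900200
step 5 [2.5y] zero: DF = P = 1111/1250 ≈ 0.888800
step 6 [3y] swap r/2=1359/54691: DF=(1 − 1359/54691·(0.974600+0.926400+0.915000+0.900200+0.888800))/(1+1359/54691) = 8641/10000 ≈ 0.864100
step 7 [3.5y] swap r/2=1807/62884: DF=(1 − 1807/62884·(0.974600+0.926400+0.915000+0.900200+0.888800+0.864100))/(1+1807/62884) = 8193/10000 ≈ 0.819300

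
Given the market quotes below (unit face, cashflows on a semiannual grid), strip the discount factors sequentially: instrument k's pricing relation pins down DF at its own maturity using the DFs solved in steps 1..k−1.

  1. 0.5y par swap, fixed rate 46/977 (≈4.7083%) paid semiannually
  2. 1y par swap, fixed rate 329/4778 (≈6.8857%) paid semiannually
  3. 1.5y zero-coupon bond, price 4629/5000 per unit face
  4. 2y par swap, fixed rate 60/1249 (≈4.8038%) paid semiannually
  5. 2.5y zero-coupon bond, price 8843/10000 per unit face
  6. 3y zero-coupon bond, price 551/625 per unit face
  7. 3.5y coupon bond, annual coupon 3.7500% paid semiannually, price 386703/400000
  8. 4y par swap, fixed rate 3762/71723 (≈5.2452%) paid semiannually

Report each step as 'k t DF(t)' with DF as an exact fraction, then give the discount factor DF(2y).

step 1 [0.5y] swap r/2=23/977: DF=(1 − 23/977·(0))/(1+23/977) = 977/1000 ≈ 0.977000
step 2 [1y] swap r/2=329/9556: DF=(1 − 329/9556·(0.977000))/(1+329/9556) = 4671/5000 ≈ 0.934200
step 3 [1.5y] zero: DF = P = 4629/5000 ≈ 0.925800
step 4 [2y] swap r/2=30/1249: DF=(1 − 30/1249·(0.977000+0.934200+0.925800))/(1+30/1249) = 91/100 ≈ 0.910000
step 5 [2.5y] zero: DF = P = 8843/10000 ≈ 0.884300
step 6 [3y] zero: DF = P = 551/625 ≈ 0.881600
step 7 [3.5y] bond c/2=3/160: DF=(386703/400000 − 3/160·(0.977000+0.934200+0.925800+0.910000+0.884300+0.881600))/(1+3/160) = 339/400 ≈ 0.847500
step 8 [4y] swap r/2=1881/71723: DF=(1 − 1881/71723·(0.977000+0.934200+0.925800+0.910000+0.884300+0.881600+0.847500))/(1+1881/71723) = 8119/10000 ≈ 0.811900

1 1/2 977/1000
2 1 4671/5000
3 3/2 4629/5000
4 2 91/100
5 5/2 8843/10000
6 3 551/625
7 7/2 339/400
8 4 8119/10000
DF(2y) = 91/100 ≈ 0.910000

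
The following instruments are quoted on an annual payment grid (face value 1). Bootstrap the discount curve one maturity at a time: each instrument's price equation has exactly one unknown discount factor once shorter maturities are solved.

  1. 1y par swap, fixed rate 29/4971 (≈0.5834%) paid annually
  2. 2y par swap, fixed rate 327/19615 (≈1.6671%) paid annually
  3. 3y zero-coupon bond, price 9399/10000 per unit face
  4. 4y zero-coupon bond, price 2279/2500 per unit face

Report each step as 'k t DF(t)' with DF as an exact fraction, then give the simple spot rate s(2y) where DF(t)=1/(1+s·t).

1 1 4971/5000
2 2 9673/10000
3 3 9399/10000
4 4 2279/2500
s(2y) = (1/(9673/10000) − 1)/(2) = 327/19346 ≈ 1.6903%

step 1 [1y] swap r/1=29/4971: DF=(1 − 29/4971·(0))/(1+29/4971) = 4971/5000 ≈ 0.994200
step 2 [2y] swap r/1=327/19615: DF=(1 − 327/19615·(0.994200))/(1+327/19615) = 9673/10000 ≈ 0.967300
step 3 [3y] zero: DF = P = 9399/10000 ≈ 0.939900
step 4 [4y] zero: DF = P = 2279/2500 ≈ 0.911600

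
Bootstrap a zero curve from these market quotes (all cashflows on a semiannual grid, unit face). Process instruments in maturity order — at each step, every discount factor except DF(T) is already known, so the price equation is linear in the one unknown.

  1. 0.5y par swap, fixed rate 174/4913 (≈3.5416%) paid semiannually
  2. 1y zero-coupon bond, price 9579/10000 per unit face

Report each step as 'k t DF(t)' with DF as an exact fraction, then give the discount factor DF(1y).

step 1 [0.5y] swap r/2=87/4913: DF=(1 − 87/4913·(0))/(1+87/4913) = 4913/5000 ≈ 0.982600
step 2 [1y] zero: DF = P = 9579/10000 ≈ 0.957900

1 1/2 4913/5000
2 1 9579/10000
DF(1y) = 9579/10000 ≈ 0.957900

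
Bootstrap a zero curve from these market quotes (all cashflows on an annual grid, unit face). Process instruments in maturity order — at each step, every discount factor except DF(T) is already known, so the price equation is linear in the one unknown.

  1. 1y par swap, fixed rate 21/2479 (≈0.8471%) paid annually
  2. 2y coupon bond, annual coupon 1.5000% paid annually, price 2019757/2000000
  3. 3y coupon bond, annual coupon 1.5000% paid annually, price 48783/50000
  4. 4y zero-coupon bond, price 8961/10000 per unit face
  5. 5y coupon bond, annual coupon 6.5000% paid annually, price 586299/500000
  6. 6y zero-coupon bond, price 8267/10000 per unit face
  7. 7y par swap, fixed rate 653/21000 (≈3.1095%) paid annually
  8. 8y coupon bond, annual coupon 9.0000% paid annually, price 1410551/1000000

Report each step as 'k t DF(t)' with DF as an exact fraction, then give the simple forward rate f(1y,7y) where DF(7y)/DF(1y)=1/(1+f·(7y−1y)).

1 1 2479/2500
2 2 9803/10000
3 3 9321/10000
4 4 8961/10000
5 5 8691/10000
6 6 8267/10000
7 7 8041/10000
8 8 7739/10000
f(1y,7y) = ((2479/2500)/(8041/10000) − 1)/(6) = 625/16082 ≈ 3.8863%

step 1 [1y] swap r/1=21/2479: DF=(1 − 21/2479·(0))/(1+21/2479) = 2479/2500 ≈ 0.991600
step 2 [2y] bond c/1=3/200: DF=(2019757/2000000 − 3/200·(0.991600))/(1+3/200) = 9803/10000 ≈ 0.980300
step 3 [3y] bond c/1=3/200: DF=(48783/50000 − 3/200·(0.991600+0.980300))/(1+3/200) = 9321/10000 ≈ 0.932100
step 4 [4y] zero: DF = P = 8961/10000 ≈ 0.896100
step 5 [5y] bond c/1=13/200: DF=(586299/500000 − 13/200·(0.991600+0.980300+0.932100+0.896100))/(1+13/200) = 8691/10000 ≈ 0.869100
step 6 [6y] zero: DF = P = 8267/10000 ≈ 0.826700
step 7 [7y] swap r/1=653/21000: DF=(1 − 653/21000·(0.991600+0.980300+0.932100+0.896100+0.869100+0.826700))/(1+653/21000) = 8041/10000 ≈ 0.804100
step 8 [8y] bond c/1=9/100: DF=(1410551/1000000 − 9/100·(0.991600+0.980300+0.932100+0.896100+0.869100+0.826700+0.804100))/(1+9/100) = 7739/10000 ≈ 0.773900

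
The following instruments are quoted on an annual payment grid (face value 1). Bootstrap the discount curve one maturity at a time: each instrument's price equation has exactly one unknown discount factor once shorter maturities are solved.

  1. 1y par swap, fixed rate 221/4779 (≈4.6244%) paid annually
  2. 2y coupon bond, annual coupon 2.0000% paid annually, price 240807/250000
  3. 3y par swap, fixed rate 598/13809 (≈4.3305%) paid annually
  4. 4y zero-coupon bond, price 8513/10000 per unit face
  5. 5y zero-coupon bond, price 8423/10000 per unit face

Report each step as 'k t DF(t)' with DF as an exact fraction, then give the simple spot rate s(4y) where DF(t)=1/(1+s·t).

step 1 [1y] swap r/1=221/4779: DF=(1 − 221/4779·(0))/(1+221/4779) = 4779/5000 ≈ 0.955800
step 2 [2y] bond c/1=1/50: DF=(240807/250000 − 1/50·(0.955800))/(1+1/50) = 1157/1250 ≈ 0.925600
step 3 [3y] swap r/1=598/13809: DF=(1 − 598/13809·(0.955800+0.925600))/(1+598/13809) = 2201/2500 ≈ 0.880400
step 4 [4y] zero: DF = P = 8513/10000 ≈ 0.851300
step 5 [5y] zero: DF = P = 8423/10000 ≈ 0.842300

1 1 4779/5000
2 2 1157/1250
3 3 2201/2500
4 4 8513/10000
5 5 8423/10000
s(4y) = (1/(8513/10000) − 1)/(4) = 1487/34052 ≈ 4.3669%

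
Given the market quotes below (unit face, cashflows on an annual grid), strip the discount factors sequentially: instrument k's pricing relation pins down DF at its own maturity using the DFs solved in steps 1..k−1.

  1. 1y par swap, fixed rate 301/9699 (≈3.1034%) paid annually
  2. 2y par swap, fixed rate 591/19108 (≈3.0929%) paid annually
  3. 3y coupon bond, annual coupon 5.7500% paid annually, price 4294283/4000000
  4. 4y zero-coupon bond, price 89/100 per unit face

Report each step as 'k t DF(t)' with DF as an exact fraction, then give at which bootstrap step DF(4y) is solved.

1 1 9699/10000
2 2 9409/10000
3 3 9113/10000
4 4 89/100
DF(4y) is solved at step 4

step 1 [1y] swap r/1=301/9699: DF=(1 − 301/9699·(0))/(1+301/9699) = 9699/10000 ≈ 0.969900
step 2 [2y] swap r/1=591/19108: DF=(1 − 591/19108·(0.969900))/(1+591/19108) = 9409/10000 ≈ 0.940900
step 3 [3y] bond c/1=23/400: DF=(4294283/4000000 − 23/400·(0.969900+0.940900))/(1+23/400) = 9113/10000 ≈ 0.911300
step 4 [4y] zero: DF = P = 89/100 ≈ 0.890000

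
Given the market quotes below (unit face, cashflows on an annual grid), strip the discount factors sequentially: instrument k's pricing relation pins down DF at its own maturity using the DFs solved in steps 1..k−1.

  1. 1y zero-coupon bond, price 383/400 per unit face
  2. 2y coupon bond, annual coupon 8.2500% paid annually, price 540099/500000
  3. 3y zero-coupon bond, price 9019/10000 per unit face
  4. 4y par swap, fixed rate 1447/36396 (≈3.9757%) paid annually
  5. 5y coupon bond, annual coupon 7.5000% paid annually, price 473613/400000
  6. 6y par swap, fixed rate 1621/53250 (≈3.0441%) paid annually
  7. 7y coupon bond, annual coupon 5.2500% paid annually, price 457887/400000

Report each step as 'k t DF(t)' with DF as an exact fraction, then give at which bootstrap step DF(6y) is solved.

step 1 [1y] zero: DF = P = 383/400 ≈ 0.957500
step 2 [2y] bond c/1=33/400: DF=(540099/500000 − 33/400·(0.957500))/(1+33/400) = 9249/10000 ≈ 0.924900
step 3 [3y] zero: DF = P = 9019/10000 ≈ 0.901900
step 4 [4y] swap r/1=1447/36396: DF=(1 − 1447/36396·(0.957500+0.924900+0.901900))/(1+1447/36396) = 8553/10000 ≈ 0.855300
step 5 [5y] bond c/1=3/40: DF=(473613/400000 − 3/40·(0.957500+0.924900+0.901900+0.855300))/(1+3/40) = 339/400 ≈ 0.847500
step 6 [6y] swap r/1=1621/53250: DF=(1 − 1621/53250·(0.957500+0.924900+0.901900+0.855300+0.847500))/(1+1621/53250) = 8379/10000 ≈ 0.837900
step 7 [7y] bond c/1=21/400: DF=(457887/400000 − 21/400·(0.957500+0.924900+0.901900+0.855300+0.847500+0.837900))/(1+21/400) = 411/500 ≈ 0.822000

1 1 383/400
2 2 9249/10000
3 3 9019/10000
4 4 8553/10000
5 5 339/400
6 6 8379/10000
7 7 411/500
DF(6y) is solved at step 6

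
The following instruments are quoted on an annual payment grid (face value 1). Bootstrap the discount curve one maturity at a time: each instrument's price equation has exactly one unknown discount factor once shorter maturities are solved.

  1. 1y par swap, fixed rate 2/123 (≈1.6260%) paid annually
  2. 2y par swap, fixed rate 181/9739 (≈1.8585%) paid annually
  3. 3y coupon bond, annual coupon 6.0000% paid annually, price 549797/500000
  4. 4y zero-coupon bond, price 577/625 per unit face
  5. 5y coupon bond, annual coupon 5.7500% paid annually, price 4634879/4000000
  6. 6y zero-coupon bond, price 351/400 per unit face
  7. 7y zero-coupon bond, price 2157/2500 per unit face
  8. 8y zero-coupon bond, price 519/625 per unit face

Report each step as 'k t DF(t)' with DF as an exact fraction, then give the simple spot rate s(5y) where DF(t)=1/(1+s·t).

1 1 123/125
2 2 4819/5000
3 3 9271/10000
4 4 577/625
5 5 2223/2500
6 6 351/400
7 7 2157/2500
8 8 519/625
s(5y) = (1/(2223/2500) − 1)/(5) = 277/11115 ≈ 2.4921%

step 1 [1y] swap r/1=2/123: DF=(1 − 2/123·(0))/(1+2/123) = 123/125 ≈ 0.984000
step 2 [2y] swap r/1=181/9739: DF=(1 − 181/9739·(0.984000))/(1+181/9739) = 4819/5000 ≈ 0.963800
step 3 [3y] bond c/1=3/50: DF=(549797/500000 − 3/50·(0.984000+0.963800))/(1+3/50) = 9271/10000 ≈ 0.927100
step 4 [4y] zero: DF = P = 577/625 ≈ 0.923200
step 5 [5y] bond c/1=23/400: DF=(4634879/4000000 − 23/400·(0.984000+0.963800+0.927100+0.923200))/(1+23/400) = 2223/2500 ≈ 0.889200
step 6 [6y] zero: DF = P = 351/400 ≈ 0.877500
step 7 [7y] zero: DF = P = 2157/2500 ≈ 0.862800
step 8 [8y] zero: DF = P = 519/625 ≈ 0.830400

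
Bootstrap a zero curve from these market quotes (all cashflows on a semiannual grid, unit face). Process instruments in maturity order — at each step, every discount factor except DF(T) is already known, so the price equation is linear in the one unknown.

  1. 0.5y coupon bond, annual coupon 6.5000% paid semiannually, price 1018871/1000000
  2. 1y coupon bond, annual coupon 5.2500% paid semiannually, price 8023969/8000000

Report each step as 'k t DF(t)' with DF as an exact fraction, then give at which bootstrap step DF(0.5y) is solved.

1 1/2 2467/2500
2 1 9521/10000
DF(0.5y) is solved at step 1

step 1 [0.5y] bond c/2=13/400: DF=(1018871/1000000 − 13/400·(0))/(1+13/400) = 2467/2500 ≈ 0.986800
step 2 [1y] bond c/2=21/800: DF=(8023969/8000000 − 21/800·(0.986800))/(1+21/800) = 9521/10000 ≈ 0.952100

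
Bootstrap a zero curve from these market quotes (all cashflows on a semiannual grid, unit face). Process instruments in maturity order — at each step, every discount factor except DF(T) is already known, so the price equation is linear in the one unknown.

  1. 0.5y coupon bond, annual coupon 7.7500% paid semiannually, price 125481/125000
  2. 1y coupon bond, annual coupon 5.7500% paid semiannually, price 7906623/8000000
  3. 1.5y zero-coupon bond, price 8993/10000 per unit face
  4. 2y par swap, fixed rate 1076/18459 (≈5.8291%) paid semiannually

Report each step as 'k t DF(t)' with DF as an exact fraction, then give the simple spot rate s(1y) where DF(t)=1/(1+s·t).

1 1/2 604/625
2 1 9337/10000
3 3/2 8993/10000
4 2 2231/2500
s(1y) = (1/(9337/10000) − 1)/(1) = 663/9337 ≈ 7.1008%

step 1 [0.5y] bond c/2=31/800: DF=(125481/125000 − 31/800·(0))/(1+31/800) = 604/625 ≈ 0.966400
step 2 [1y] bond c/2=23/800: DF=(7906623/8000000 − 23/800·(0.966400))/(1+23/800) = 9337/10000 ≈ 0.933700
step 3 [1.5y] zero: DF = P = 8993/10000 ≈ 0.899300
step 4 [2y] swap r/2=538/18459: DF=(1 − 538/18459·(0.966400+0.933700+0.899300))/(1+538/18459) = 2231/2500 ≈ 0.892400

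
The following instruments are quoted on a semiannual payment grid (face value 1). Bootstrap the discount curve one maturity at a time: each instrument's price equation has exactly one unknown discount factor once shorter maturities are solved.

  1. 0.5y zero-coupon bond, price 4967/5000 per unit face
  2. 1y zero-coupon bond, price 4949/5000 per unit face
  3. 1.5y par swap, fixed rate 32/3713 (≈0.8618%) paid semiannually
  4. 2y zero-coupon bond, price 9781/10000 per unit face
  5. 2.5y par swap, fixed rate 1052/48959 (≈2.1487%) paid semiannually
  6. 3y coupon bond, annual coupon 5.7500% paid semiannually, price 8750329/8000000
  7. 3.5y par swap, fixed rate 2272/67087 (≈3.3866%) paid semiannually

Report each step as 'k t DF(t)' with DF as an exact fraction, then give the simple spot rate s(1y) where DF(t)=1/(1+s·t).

step 1 [0.5y] zero: DF = P = 4967/5000 ≈ 0.993400
step 2 [1y] zero: DF = P = 4949/5000 ≈ 0.989800
step 3 [1.5y] swap r/2=16/3713: DF=(1 − 16/3713·(0.993400+0.989800))/(1+16/3713) = 617/625 ≈ 0.987200
step 4 [2y] zero: DF = P = 9781/10000 ≈ 0.978100
step 5 [2.5y] swap r/2=526/48959: DF=(1 − 526/48959·(0.993400+0.989800+0.987200+0.978100))/(1+526/48959) = 4737/5000 ≈ 0.947400
step 6 [3y] bond c/2=23/800: DF=(8750329/8000000 − 23/800·(0.993400+0.989800+0.987200+0.978100+0.947400))/(1+23/800) = 579/625 ≈ 0.926400
step 7 [3.5y] swap r/2=1136/67087: DF=(1 − 1136/67087·(0.993400+0.989800+0.987200+0.978100+0.947400+0.926400))/(1+1136/67087) = 554/625 ≈ 0.886400

1 1/2 4967/5000
2 1 4949/5000
3 3/2 617/625
4 2 9781/10000
5 5/2 4737/5000
6 3 579/625
7 7/2 554/625
s(1y) = (1/(4949/5000) − 1)/(1) = 51/4949 ≈ 1.0305%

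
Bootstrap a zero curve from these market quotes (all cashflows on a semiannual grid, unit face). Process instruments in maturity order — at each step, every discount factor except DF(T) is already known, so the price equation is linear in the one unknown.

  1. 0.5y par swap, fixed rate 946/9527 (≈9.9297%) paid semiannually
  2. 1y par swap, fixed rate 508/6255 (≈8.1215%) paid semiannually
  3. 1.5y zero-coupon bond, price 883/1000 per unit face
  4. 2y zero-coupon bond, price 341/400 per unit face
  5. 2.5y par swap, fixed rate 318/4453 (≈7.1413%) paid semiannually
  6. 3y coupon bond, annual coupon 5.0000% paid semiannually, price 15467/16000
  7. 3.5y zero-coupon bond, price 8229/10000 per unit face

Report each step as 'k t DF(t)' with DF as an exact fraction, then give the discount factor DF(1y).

1 1/2 9527/10000
2 1 4619/5000
3 3/2 883/1000
4 2 341/400
5 5/2 841/1000
6 3 1669/2000
7 7/2 8229/10000
DF(1y) = 4619/5000 ≈ 0.923800

step 1 [0.5y] swap r/2=473/9527: DF=(1 − 473/9527·(0))/(1+473/9527) = 9527/10000 ≈ 0.952700
step 2 [1y] swap r/2=254/6255: DF=(1 − 254/6255·(0.952700))/(1+254/6255) = 4619/5000 ≈ 0.923800
step 3 [1.5y] zero: DF = P = 883/1000 ≈ 0.883000
step 4 [2y] zero: DF = P = 341/400 ≈ 0.852500
step 5 [2.5y] swap r/2=159/4453: DF=(1 − 159/4453·(0.952700+0.923800+0.883000+0.852500))/(1+159/4453) = 841/1000 ≈ 0.841000
step 6 [3y] bond c/2=1/40: DF=(15467/16000 − 1/40·(0.952700+0.923800+0.883000+0.852500+0.841000))/(1+1/40) = 1669/2000 ≈ 0.834500
step 7 [3.5y] zero: DF = P = 8229/10000 ≈ 0.822900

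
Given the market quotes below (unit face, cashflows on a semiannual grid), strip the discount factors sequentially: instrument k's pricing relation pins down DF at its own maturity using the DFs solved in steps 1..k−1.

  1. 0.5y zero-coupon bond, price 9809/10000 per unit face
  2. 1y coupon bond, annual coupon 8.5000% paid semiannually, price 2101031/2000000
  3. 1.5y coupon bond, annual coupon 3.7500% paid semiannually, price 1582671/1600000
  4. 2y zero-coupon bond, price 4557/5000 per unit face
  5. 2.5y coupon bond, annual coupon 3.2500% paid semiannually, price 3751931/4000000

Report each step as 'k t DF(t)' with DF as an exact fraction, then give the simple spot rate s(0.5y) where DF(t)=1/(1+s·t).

step 1 [0.5y] zero: DF = P = 9809/10000 ≈ 0.980900
step 2 [1y] bond c/2=17/400: DF=(2101031/2000000 − 17/400·(0.980900))/(1+17/400) = 9677/10000 ≈ 0.967700
step 3 [1.5y] bond c/2=3/160: DF=(1582671/1600000 − 3/160·(0.980900+0.967700))/(1+3/160) = 9351/10000 ≈ 0.935100
step 4 [2y] zero: DF = P = 4557/5000 ≈ 0.911400
step 5 [2.5y] bond c/2=13/800: DF=(3751931/4000000 − 13/800·(0.980900+0.967700+0.935100+0.911400))/(1+13/800) = 8623/10000 ≈ 0.862300

1 1/2 9809/10000
2 1 9677/10000
3 3/2 9351/10000
4 2 4557/5000
5 5/2 8623/10000
s(0.5y) = (1/(9809/10000) − 1)/(1/2) = 382/9809 ≈ 3.8944%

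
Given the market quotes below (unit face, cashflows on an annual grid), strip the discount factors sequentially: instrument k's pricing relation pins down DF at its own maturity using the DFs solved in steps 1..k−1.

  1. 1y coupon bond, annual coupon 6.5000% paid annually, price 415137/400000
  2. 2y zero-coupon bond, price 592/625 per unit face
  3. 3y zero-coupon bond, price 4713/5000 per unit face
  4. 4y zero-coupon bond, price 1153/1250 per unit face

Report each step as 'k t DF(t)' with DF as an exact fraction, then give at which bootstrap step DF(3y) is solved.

1 1 1949/2000
2 2 592/625
3 3 4713/5000
4 4 1153/1250
DF(3y) is solved at step 3

step 1 [1y] bond c/1=13/200: DF=(415137/400000 − 13/200·(0))/(1+13/200) = 1949/2000 ≈ 0.974500
step 2 [2y] zero: DF = P = 592/625 ≈ 0.947200
step 3 [3y] zero: DF = P = 4713/5000 ≈ 0.942600
step 4 [4y] zero: DF = P = 1153/1250 ≈ 0.922400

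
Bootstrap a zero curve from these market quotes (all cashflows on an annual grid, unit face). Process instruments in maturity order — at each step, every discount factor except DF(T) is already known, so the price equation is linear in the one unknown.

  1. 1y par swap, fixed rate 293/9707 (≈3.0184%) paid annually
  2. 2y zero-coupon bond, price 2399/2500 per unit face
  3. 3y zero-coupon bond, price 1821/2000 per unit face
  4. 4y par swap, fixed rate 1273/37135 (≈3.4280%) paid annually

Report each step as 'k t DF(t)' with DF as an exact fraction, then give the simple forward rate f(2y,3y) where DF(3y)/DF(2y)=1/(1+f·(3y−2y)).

1 1 9707/10000
2 2 2399/2500
3 3 1821/2000
4 4 8727/10000
f(2y,3y) = ((2399/2500)/(1821/2000) − 1)/(1) = 491/9105 ≈ 5.3926%

step 1 [1y] swap r/1=293/9707: DF=(1 − 293/9707·(0))/(1+293/9707) = 9707/10000 ≈ 0.970700
step 2 [2y] zero: DF = P = 2399/2500 ≈ 0.959600
step 3 [3y] zero: DF = P = 1821/2000 ≈ 0.910500
step 4 [4y] swap r/1=1273/37135: DF=(1 − 1273/37135·(0.970700+0.959600+0.910500))/(1+1273/37135) = 8727/10000 ≈ 0.872700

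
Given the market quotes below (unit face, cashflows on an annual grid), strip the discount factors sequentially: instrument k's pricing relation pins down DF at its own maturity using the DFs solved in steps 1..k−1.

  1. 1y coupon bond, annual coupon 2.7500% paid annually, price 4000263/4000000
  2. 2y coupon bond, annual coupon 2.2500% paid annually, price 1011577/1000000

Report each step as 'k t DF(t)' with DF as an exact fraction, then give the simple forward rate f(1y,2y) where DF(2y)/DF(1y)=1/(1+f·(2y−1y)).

1 1 9733/10000
2 2 9679/10000
f(1y,2y) = ((9733/10000)/(9679/10000) − 1)/(1) = 54/9679 ≈ 0.5579%

step 1 [1y] bond c/1=11/400: DF=(4000263/4000000 − 11/400·(0))/(1+11/400) = 9733/10000 ≈ 0.973300
step 2 [2y] bond c/1=9/400: DF=(1011577/1000000 − 9/400·(0.973300))/(1+9/400) = 9679/10000 ≈ 0.967900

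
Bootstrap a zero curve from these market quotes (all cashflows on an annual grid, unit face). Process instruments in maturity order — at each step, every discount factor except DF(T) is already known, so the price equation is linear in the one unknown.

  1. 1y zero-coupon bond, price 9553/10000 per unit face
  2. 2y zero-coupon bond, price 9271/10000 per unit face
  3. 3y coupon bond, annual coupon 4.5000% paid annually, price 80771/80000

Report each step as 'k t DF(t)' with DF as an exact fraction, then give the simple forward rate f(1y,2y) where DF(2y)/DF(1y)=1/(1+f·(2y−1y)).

1 1 9553/10000
2 2 9271/10000
3 3 8851/10000
f(1y,2y) = ((9553/10000)/(9271/10000) − 1)/(1) = 282/9271 ≈ 3.0417%

step 1 [1y] zero: DF = P = 9553/10000 ≈ 0.955300
step 2 [2y] zero: DF = P = 9271/10000 ≈ 0.927100
step 3 [3y] bond c/1=9/200: DF=(80771/80000 − 9/200·(0.955300+0.927100))/(1+9/200) = 8851/10000 ≈ 0.885100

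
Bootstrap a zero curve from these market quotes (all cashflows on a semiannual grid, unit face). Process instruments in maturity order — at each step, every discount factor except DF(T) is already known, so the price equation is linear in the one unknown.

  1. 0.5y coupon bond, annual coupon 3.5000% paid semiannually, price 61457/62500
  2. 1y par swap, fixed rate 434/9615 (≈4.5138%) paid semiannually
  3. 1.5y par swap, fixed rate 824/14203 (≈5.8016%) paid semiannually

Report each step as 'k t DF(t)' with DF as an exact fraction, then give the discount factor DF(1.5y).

1 1/2 604/625
2 1 4783/5000
3 3/2 1147/1250
DF(1.5y) = 1147/1250 ≈ 0.917600

step 1 [0.5y] bond c/2=7/400: DF=(61457/62500 − 7/400·(0))/(1+7/400) = 604/625 ≈ 0.966400
step 2 [1y] swap r/2=217/9615: DF=(1 − 217/9615·(0.966400))/(1+217/9615) = 4783/5000 ≈ 0.956600
step 3 [1.5y] swap r/2=412/14203: DF=(1 − 412/14203·(0.966400+0.956600))/(1+412/14203) = 1147/1250 ≈ 0.917600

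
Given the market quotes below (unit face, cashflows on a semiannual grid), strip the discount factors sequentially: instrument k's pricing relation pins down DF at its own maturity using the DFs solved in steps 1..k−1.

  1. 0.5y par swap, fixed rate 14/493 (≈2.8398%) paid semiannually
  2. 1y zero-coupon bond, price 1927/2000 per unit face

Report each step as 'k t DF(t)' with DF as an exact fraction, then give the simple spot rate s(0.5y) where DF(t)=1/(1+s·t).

step 1 [0.5y] swap r/2=7/493: DF=(1 − 7/493·(0))/(1+7/493) = 493/500 ≈ 0.986000
step 2 [1y] zero: DF = P = 1927/2000 ≈ 0.963500

1 1/2 493/500
2 1 1927/2000
s(0.5y) = (1/(493/500) − 1)/(1/2) = 14/493 ≈ 2.8398%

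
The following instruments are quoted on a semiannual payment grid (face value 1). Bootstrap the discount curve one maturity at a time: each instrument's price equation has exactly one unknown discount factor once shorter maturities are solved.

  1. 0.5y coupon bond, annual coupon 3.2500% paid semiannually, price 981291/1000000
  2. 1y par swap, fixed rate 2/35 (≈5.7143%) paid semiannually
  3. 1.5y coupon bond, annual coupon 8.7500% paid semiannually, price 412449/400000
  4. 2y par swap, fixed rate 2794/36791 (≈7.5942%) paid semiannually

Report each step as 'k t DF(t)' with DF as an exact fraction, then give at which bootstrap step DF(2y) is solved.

step 1 [0.5y] bond c/2=13/800: DF=(981291/1000000 − 13/800·(0))/(1+13/800) = 1207/1250 ≈ 0.965600
step 2 [1y] swap r/2=1/35: DF=(1 − 1/35·(0.965600))/(1+1/35) = 4727/5000 ≈ 0.945400
step 3 [1.5y] bond c/2=7/160: DF=(412449/400000 − 7/160·(0.965600+0.945400))/(1+7/160) = 4539/5000 ≈ 0.907800
step 4 [2y] swap r/2=1397/36791: DF=(1 − 1397/36791·(0.965600+0.945400+0.907800))/(1+1397/36791) = 8603/10000 ≈ 0.860300

1 1/2 1207/1250
2 1 4727/5000
3 3/2 4539/5000
4 2 8603/10000
DF(2y) is solved at step 4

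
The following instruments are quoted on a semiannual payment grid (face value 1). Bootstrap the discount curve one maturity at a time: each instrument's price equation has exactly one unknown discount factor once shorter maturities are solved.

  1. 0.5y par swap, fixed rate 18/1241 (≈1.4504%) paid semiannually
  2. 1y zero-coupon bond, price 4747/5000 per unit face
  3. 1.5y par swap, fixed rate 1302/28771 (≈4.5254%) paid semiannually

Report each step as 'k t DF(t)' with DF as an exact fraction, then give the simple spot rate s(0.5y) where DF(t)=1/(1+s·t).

step 1 [0.5y] swap r/2=9/1241: DF=(1 − 9/1241·(0))/(1+9/1241) = 1241/1250 ≈ 0.992800
step 2 [1y] zero: DF = P = 4747/5000 ≈ 0.949400
step 3 [1.5y] swap r/2=651/28771: DF=(1 − 651/28771·(0.992800+0.949400))/(1+651/28771) = 9349/10000 ≈ 0.934900

1 1/2 1241/1250
2 1 4747/5000
3 3/2 9349/10000
s(0.5y) = (1/(1241/1250) − 1)/(1/2) = 18/1241 ≈ 1.4504%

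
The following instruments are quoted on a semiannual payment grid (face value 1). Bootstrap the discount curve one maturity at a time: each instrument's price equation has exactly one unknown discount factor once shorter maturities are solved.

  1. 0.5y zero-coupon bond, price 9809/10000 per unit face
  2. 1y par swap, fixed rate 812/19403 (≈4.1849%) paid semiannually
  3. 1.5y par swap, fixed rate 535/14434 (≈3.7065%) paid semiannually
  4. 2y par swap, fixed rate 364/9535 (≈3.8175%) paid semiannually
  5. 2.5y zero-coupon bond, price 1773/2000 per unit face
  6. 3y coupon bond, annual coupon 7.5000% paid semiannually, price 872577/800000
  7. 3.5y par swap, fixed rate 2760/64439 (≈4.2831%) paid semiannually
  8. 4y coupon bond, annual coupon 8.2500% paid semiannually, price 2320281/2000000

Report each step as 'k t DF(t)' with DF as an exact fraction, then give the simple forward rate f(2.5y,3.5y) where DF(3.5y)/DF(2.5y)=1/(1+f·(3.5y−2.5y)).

step 1 [0.5y] zero: DF = P = 9809/10000 ≈ 0.980900
step 2 [1y] swap r/2=406/19403: DF=(1 − 406/19403·(0.980900))/(1+406/19403) = 4797/5000 ≈ 0.959400
step 3 [1.5y] swap r/2=535/28868: DF=(1 − 535/28868·(0.980900+0.959400))/(1+535/28868) = 1893/2000 ≈ 0.946500
step 4 [2y] swap r/2=182/9535: DF=(1 − 182/9535·(0.980900+0.959400+0.946500))/(1+182/9535) = 1159/1250 ≈ 0.927200
step 5 [2.5y] zero: DF = P = 1773/2000 ≈ 0.886500
step 6 [3y] bond c/2=3/80: DF=(872577/800000 − 3/80·(0.980900+0.959400+0.946500+0.927200+0.886500))/(1+3/80) = 4407/5000 ≈ 0.881400
step 7 [3.5y] swap r/2=1380/64439: DF=(1 − 1380/64439·(0.980900+0.959400+0.946500+0.927200+0.886500+0.881400))/(1+1380/64439) = 431/500 ≈ 0.862000
step 8 [4y] bond c/2=33/800: DF=(2320281/2000000 − 33/800·(0.980900+0.959400+0.946500+0.927200+0.886500+0.881400+0.862000))/(1+33/800) = 8589/10000 ≈ 0.858900

1 1/2 9809/10000
2 1 4797/5000
3 3/2 1893/2000
4 2 1159/1250
5 5/2 1773/2000
6 3 4407/5000
7 7/2 431/500
8 4 8589/10000
f(2.5y,3.5y) = ((1773/2000)/(431/500) − 1)/(1) = 49/1724 ≈ 2.8422%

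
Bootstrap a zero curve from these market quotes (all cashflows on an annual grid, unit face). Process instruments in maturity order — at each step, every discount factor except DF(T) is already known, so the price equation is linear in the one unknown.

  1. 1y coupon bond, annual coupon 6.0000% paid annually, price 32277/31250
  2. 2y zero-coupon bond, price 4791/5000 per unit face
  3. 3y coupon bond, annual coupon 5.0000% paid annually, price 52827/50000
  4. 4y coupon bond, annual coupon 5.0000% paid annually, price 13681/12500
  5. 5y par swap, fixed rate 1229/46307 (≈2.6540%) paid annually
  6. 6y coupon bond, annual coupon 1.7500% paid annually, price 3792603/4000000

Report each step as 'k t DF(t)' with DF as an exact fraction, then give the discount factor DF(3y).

step 1 [1y] bond c/1=3/50: DF=(32277/31250 − 3/50·(0))/(1+3/50) = 609/625 ≈ 0.974400
step 2 [2y] zero: DF = P = 4791/5000 ≈ 0.958200
step 3 [3y] bond c/1=1/20: DF=(52827/50000 − 1/20·(0.974400+0.958200))/(1+1/20) = 4571/5000 ≈ 0.914200
step 4 [4y] bond c/1=1/20: DF=(13681/12500 − 1/20·(0.974400+0.958200+0.914200))/(1+1/20) = 2267/2500 ≈ 0.906800
step 5 [5y] swap r/1=1229/46307: DF=(1 − 1229/46307·(0.974400+0.958200+0.914200+0.906800))/(1+1229/46307) = 8771/10000 ≈ 0.877100
step 6 [6y] bond c/1=7/400: DF=(3792603/4000000 − 7/400·(0.974400+0.958200+0.914200+0.906800+0.877100))/(1+7/400) = 4261/5000 ≈ 0.852200

1 1 609/625
2 2 4791/5000
3 3 4571/5000
4 4 2267/2500
5 5 8771/10000
6 6 4261/5000
DF(3y) = 4571/5000 ≈ 0.914200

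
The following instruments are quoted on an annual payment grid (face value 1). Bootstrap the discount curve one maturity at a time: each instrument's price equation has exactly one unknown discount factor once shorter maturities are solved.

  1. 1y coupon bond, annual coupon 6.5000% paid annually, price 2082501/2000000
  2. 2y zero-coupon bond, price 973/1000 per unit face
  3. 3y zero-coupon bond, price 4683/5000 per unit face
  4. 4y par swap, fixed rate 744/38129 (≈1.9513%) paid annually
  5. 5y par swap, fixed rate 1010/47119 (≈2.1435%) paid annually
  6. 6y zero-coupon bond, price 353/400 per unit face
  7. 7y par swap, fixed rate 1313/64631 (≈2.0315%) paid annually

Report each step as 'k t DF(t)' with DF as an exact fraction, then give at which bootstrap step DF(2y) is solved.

1 1 9777/10000
2 2 973/1000
3 3 4683/5000
4 4 1157/1250
5 5 899/1000
6 6 353/400
7 7 8687/10000
DF(2y) is solved at step 2

step 1 [1y] bond c/1=13/200: DF=(2082501/2000000 − 13/200·(0))/(1+13/200) = 9777/10000 ≈ 0.977700
step 2 [2y] zero: DF = P = 973/1000 ≈ 0.973000
step 3 [3y] zero: DF = P = 4683/5000 ≈ 0.936600
step 4 [4y] swap r/1=744/38129: DF=(1 − 744/38129·(0.977700+0.973000+0.936600))/(1+744/38129) = 1157/1250 ≈ 0.925600
step 5 [5y] swap r/1=1010/47119: DF=(1 − 1010/47119·(0.977700+0.973000+0.936600+0.925600))/(1+1010/47119) = 899/1000 ≈ 0.899000
step 6 [6y] zero: DF = P = 353/400 ≈ 0.882500
step 7 [7y] swap r/1=1313/64631: DF=(1 − 1313/64631·(0.977700+0.973000+0.936600+0.925600+0.899000+0.882500))/(1+1313/64631) = 8687/10000 ≈ 0.868700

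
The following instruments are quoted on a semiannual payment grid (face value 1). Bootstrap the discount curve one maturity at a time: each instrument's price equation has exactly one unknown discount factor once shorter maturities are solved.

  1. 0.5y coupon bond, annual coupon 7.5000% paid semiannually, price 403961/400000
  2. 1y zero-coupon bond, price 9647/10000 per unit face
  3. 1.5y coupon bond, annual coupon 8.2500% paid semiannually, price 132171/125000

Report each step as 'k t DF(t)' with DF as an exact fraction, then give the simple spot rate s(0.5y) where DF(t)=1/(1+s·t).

1 1/2 4867/5000
2 1 9647/10000
3 3/2 9387/10000
s(0.5y) = (1/(4867/5000) − 1)/(1/2) = 266/4867 ≈ 5.4654%

step 1 [0.5y] bond c/2=3/80: DF=(403961/400000 − 3/80·(0))/(1+3/80) = 4867/5000 ≈ 0.973400
step 2 [1y] zero: DF = P = 9647/10000 ≈ 0.964700
step 3 [1.5y] bond c/2=33/800: DF=(132171/125000 − 33/800·(0.973400+0.964700))/(1+33/800) = 9387/10000 ≈ 0.938700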